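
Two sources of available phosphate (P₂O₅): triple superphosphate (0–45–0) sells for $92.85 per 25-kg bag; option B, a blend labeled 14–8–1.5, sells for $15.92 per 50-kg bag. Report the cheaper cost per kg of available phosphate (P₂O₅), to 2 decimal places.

$3.98 per kg P₂O₅ (option B)

triple superphosphate: P₂O₅ per bag = 25 × 45% = 11.25 kg; cost = 92.85 / 11.25 = $8.2533/kg P₂O₅.
option B: P₂O₅ per bag = 50 × 8% = 4 kg; cost = 15.92 / 4 = $3.9800/kg P₂O₅.
option B is cheaper.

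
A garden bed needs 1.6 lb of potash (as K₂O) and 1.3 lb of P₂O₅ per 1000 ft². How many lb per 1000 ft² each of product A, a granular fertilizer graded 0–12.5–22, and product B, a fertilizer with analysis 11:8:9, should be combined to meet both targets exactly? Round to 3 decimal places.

1.732 lb product A, 13.543 lb product B

Per-1000 ft² balance (a = product A, b = product B):
K₂O: 0.22·a + 0.09·b = 1.6
P₂O₅: 0.125·a + 0.08·b = 1.3
Eliminate a: (row1) − 0.22/0.125·(row2) → -0.0508·b = -0.688, so b = 13.5433.
Back-substitute: a = (1.6 − 0.09·13.5433) / 0.22 = 1.73228.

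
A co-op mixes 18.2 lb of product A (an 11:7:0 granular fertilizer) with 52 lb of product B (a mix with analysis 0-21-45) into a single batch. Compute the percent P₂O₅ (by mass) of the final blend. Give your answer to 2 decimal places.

Total mass = 18.2 + 52 = 70.2 lb.
P₂O₅ mass = 7%×18.2 + 21%×52 = 12.194 lb.
% P₂O₅ = 12.194 / 70.2 = 17.3704%.

17.37% P₂O₅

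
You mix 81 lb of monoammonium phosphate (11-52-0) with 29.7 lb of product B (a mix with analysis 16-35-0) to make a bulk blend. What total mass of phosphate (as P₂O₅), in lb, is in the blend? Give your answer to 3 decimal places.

P₂O₅ mass = 52%×81 + 35%×29.7 = 52.515 lb.

52.515 lb P₂O₅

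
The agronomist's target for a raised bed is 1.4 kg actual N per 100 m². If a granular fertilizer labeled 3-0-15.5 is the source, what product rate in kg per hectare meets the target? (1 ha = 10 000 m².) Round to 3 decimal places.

4666.667 kg of product per hectare

Product per 100 m² = 1.4 / 3% = 46.6667 kg.
Convert to per hectare: 46.6667 × 100 = 4666.6667 kg.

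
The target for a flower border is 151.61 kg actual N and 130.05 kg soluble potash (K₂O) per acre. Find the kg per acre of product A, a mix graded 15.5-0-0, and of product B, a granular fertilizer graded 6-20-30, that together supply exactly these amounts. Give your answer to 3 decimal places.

Per-acre balance (a = product A, b = product B):
N: 0.155·a + 0.06·b = 151.61
K₂O: 0·a + 0.3·b = 130.05
Solving simultaneously: a = 810.3226, b = 433.5.

810.323 kg product A, 433.500 kg product B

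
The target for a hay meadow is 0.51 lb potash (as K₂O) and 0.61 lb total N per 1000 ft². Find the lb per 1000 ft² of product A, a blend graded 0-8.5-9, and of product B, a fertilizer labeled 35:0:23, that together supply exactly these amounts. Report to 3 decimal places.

Let a = lb of product A, b = lb of product B (per 1000 ft²).
K₂O: 0.09·a + 0.23·b = 0.51
N: 0·a + 0.35·b = 0.61
Solving simultaneously: a = 1.2127, b = 1.74286.

1.213 lb product A, 1.743 lb product B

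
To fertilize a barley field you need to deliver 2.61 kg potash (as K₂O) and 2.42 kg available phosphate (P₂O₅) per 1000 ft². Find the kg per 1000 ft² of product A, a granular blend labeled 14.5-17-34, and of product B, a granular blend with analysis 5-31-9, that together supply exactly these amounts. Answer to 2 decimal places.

6.56 kg product A, 4.21 kg product B

Let a = kg of product A, b = kg of product B (per 1000 ft²).
K₂O: 0.34·a + 0.09·b = 2.61
P₂O₅: 0.17·a + 0.31·b = 2.42
Solving simultaneously: a = 6.56271, b = 4.20755.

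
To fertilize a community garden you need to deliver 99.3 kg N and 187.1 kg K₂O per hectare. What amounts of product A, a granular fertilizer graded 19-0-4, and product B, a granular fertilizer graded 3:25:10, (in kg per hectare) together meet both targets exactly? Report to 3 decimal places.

With a, b = kg per hectare of product A and product B:
N: 0.19·a + 0.03·b = 99.3
K₂O: 0.04·a + 0.1·b = 187.1
Eliminate b: (row1) − 0.03/0.1·(row2) → 0.178·a = 43.17, so a = 242.5281.
Then b = (187.1 − 0.04·242.5281) / 0.1 = 1773.9888.

242.528 kg product A, 1773.989 kg product B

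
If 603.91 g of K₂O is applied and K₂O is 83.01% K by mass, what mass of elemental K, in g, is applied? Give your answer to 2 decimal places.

501.31 g K

K = 603.91 × 0.8301 = 501.306 g.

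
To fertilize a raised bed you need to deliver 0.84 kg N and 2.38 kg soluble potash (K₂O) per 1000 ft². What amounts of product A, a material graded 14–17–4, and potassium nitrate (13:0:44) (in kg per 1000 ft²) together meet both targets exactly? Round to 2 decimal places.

Let a = kg of product A, b = kg of potassium nitrate (per 1000 ft²).
N: 0.14·a + 0.13·b = 0.84
K₂O: 0.04·a + 0.44·b = 2.38
From row1: a = (0.84 − 0.13·b) / 0.14.
Into row2: 0.04·(0.84 − 0.13·b)/0.14 + 0.44·b = 2.38 → b = 5.31206, a = 1.06738.

1.07 kg product A, 5.31 kg potassium nitrate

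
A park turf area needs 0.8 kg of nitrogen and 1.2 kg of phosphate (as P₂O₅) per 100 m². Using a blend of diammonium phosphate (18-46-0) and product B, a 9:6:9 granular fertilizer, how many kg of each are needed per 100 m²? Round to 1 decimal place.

With a, b = kg per 100 m² of diammonium phosphate and product B:
N: 0.18·a + 0.09·b = 0.8
P₂O₅: 0.46·a + 0.06·b = 1.2
Eliminate a: (row1) − 0.18/0.46·(row2) → 0.0665217·b = 0.330435, so b = 4.96732.
Back-substitute: a = (0.8 − 0.09·4.96732) / 0.18 = 1.96078.

2.0 kg diammonium phosphate, 5.0 kg product B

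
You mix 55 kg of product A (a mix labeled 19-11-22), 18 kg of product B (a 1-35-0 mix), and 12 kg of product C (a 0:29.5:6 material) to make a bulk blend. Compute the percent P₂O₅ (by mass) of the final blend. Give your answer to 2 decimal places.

18.69% P₂O₅

Total mass = 55 + 18 + 12 = 85 kg.
P₂O₅ mass = 11%×55 + 35%×18 + 29.5%×12 = 15.89 kg.
% P₂O₅ = 15.89 / 85 = 18.6941%.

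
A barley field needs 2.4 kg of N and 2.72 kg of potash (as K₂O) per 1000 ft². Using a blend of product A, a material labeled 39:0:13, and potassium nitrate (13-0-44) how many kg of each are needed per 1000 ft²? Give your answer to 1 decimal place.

Let a = kg of product A, b = kg of potassium nitrate (per 1000 ft²).
N: 0.39·a + 0.13·b = 2.4
K₂O: 0.13·a + 0.44·b = 2.72
Eliminate b: (row1) − 0.13/0.44·(row2) → 0.351591·a = 1.59636, so a = 4.5404.
Then b = (2.72 − 0.13·4.5404) / 0.44 = 4.84034.

4.5 kg product A, 4.8 kg potassium nitrate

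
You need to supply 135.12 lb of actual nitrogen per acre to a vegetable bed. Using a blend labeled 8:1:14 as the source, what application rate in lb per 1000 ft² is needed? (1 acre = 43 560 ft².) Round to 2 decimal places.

38.77 lb of product per thousand sq ft

Product per acre = 135.12 / 8% = 1689 lb.
Convert to per 1000 ft²: 1689 × 0.0229568 = 38.7741 lb.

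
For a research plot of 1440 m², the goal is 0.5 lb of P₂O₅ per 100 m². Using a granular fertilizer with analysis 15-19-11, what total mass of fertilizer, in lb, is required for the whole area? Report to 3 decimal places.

Product per 100 m² = 0.5 / 19% = 2.63158 lb.
Total product = 2.63158 × 1440 / 100 = 37.8947 lb.

37.895 lb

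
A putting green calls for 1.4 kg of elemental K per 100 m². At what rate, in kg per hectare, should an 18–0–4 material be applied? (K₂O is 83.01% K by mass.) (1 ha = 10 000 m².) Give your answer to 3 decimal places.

As K₂O: 1.4 / 0.8301 = 1.68654 kg per 100 m².
Product per 100 m² = 1.68654 / 4% = 42.1636 kg.
Convert to per hectare: 42.1636 × 100 = 4216.35947 kg.

4216.359 kg of product per hectare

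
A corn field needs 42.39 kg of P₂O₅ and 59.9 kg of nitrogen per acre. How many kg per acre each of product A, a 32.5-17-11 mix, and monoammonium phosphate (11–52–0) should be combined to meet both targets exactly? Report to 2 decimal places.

Per-acre balance (a = product A, b = monoammonium phosphate):
P₂O₅: 0.17·a + 0.52·b = 42.39
N: 0.325·a + 0.11·b = 59.9
Solving simultaneously: a = 176.2149, b = 23.9105.

176.21 kg product A, 23.91 kg monoammonium phosphate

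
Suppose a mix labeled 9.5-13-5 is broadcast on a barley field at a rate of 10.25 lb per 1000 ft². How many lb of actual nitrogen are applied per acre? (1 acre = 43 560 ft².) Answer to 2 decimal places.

nitrogen per 1000 ft² = 10.25 × 9.5% = 0.97375 lb.
Convert to per acre: 0.97375 × 43.56 = 42.4166 lb.

42.42 lb N per acre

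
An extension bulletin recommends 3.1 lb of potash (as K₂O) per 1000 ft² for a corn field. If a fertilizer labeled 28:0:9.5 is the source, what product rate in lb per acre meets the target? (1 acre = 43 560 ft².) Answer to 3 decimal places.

Product per 1000 ft² = 3.1 / 9.5% = 32.6316 lb.
Convert to per acre: 32.6316 × 43.56 = 1421.4316 lb.

1421.432 lb of product per acre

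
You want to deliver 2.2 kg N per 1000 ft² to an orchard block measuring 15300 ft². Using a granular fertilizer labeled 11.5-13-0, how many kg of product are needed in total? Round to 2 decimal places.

292.70 kg

Product per 1000 ft² = 2.2 / 11.5% = 19.1304 kg.
Total product = 19.1304 × 15300 / 1000 = 292.696 kg.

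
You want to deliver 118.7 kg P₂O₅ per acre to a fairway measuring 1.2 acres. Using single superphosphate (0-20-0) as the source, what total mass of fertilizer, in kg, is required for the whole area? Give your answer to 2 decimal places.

Product per acre = 118.7 / 20% = 593.5 kg.
Total product = 593.5 × 1.2 = 712.2 kg.

712.20 kg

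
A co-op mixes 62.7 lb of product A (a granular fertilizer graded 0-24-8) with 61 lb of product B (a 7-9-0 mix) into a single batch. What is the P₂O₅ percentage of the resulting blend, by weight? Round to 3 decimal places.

Total mass = 62.7 + 61 = 123.7 lb.
P₂O₅ mass = 24%×62.7 + 9%×61 = 20.538 lb.
% P₂O₅ = 20.538 / 123.7 = 16.6031%.

16.603% P₂O₅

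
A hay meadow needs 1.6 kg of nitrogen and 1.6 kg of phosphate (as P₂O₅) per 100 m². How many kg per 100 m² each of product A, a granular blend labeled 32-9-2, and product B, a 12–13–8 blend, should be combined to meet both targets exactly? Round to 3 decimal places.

With a, b = kg per 100 m² of product A and product B:
N: 0.32·a + 0.12·b = 1.6
P₂O₅: 0.09·a + 0.13·b = 1.6
From row1: a = (1.6 − 0.12·b) / 0.32.
Into row2: 0.09·(1.6 − 0.12·b)/0.32 + 0.13·b = 1.6 → b = 11.9481, a = 0.519481.

0.519 kg product A, 11.948 kg product B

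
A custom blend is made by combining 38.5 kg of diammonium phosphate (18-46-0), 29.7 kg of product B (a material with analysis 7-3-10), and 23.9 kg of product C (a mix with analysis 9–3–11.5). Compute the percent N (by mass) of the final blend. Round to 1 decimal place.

Total mass = 38.5 + 29.7 + 23.9 = 92.1 kg.
N mass = 18%×38.5 + 7%×29.7 + 9%×23.9 = 11.16 kg.
% N = 11.16 / 92.1 = 12.1173%.

12.1% N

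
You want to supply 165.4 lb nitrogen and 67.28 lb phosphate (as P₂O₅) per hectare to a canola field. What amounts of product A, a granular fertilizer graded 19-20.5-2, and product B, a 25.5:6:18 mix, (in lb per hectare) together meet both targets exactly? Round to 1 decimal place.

Let a = lb of product A, b = lb of product B (per hectare).
N: 0.19·a + 0.255·b = 165.4
P₂O₅: 0.205·a + 0.06·b = 67.28
From row1: a = (165.4 − 0.255·b) / 0.19.
Into row2: 0.205·(165.4 − 0.255·b)/0.19 + 0.06·b = 67.28 → b = 516.79, a = 176.939.

176.9 lb product A, 516.8 lb product B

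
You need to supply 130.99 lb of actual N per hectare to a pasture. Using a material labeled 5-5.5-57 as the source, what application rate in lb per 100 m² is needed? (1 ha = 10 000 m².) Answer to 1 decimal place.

Product per hectare = 130.99 / 5% = 2619.8 lb.
Convert to per 100 m²: 2619.8 × 0.01 = 26.198 lb.

26.2 lb of product per hundred sq m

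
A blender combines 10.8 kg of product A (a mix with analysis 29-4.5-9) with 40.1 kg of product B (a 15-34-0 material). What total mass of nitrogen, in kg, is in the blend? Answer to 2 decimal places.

9.15 kg N

N mass = 29%×10.8 + 15%×40.1 = 9.147 kg.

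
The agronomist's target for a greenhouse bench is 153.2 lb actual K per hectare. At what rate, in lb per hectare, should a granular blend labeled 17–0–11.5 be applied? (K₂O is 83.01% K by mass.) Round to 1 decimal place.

1604.8 lb of product per hectare

As K₂O: 153.2 / 0.8301 = 184.556 lb per hectare.
Product per hectare = 184.556 / 11.5% = 1604.84 lb.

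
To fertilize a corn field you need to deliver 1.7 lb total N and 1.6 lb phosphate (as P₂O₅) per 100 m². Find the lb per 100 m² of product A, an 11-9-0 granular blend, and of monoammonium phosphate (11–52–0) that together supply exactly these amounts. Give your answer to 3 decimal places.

14.968 lb product A, 0.486 lb monoammonium phosphate

Let a = lb of product A, b = lb of monoammonium phosphate (per 100 m²).
N: 0.11·a + 0.11·b = 1.7
P₂O₅: 0.09·a + 0.52·b = 1.6
Eliminate b: (row1) − 0.11/0.52·(row2) → 0.0909615·a = 1.36154, so a = 14.9683.
Then b = (1.6 − 0.09·14.9683) / 0.52 = 0.486258.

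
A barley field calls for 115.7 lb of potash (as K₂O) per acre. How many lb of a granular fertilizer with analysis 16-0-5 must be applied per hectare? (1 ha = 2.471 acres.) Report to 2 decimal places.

5717.89 lb of product per hectare

Product per acre = 115.7 / 5% = 2314 lb.
Convert to per hectare: 2314 × 2.471 = 5717.894 lb.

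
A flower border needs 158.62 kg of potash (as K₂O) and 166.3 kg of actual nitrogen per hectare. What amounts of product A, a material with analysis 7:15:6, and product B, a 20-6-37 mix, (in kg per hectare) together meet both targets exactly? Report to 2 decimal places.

With a, b = kg per hectare of product A and product B:
K₂O: 0.06·a + 0.37·b = 158.62
N: 0.07·a + 0.2·b = 166.3
From row1: a = (158.62 − 0.37·b) / 0.06.
Into row2: 0.07·(158.62 − 0.37·b)/0.06 + 0.2·b = 166.3 → b = 80.964, a = 2144.388.

2144.39 kg product A, 80.96 kg product B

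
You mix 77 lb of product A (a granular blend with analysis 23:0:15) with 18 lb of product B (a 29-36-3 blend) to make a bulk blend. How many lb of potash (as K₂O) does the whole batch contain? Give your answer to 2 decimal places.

K₂O mass = 15%×77 + 3%×18 = 12.09 lb.

12.09 lb K₂O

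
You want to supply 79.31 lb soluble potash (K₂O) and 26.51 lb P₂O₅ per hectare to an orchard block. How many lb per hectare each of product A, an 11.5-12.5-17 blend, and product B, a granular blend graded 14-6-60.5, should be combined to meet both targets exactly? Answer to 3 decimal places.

Let a = lb of product A, b = lb of product B (per hectare).
K₂O: 0.17·a + 0.605·b = 79.31
P₂O₅: 0.125·a + 0.06·b = 26.51
Solving simultaneously: a = 172.4104, b = 82.64501.

172.410 lb product A, 82.645 lb product B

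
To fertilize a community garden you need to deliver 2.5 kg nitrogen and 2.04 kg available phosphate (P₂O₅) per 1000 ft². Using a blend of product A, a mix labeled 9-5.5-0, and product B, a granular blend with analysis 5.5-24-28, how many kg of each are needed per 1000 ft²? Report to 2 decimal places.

26.26 kg product A, 2.48 kg product B

With a, b = kg per 1000 ft² of product A and product B:
N: 0.09·a + 0.055·b = 2.5
P₂O₅: 0.055·a + 0.24·b = 2.04
Solving simultaneously: a = 26.2611, b = 2.48183.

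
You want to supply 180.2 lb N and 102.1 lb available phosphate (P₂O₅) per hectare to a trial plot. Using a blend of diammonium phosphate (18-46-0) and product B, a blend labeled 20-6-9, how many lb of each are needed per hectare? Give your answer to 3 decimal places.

118.325 lb diammonium phosphate, 794.507 lb product B

With a, b = lb per hectare of diammonium phosphate and product B:
N: 0.18·a + 0.2·b = 180.2
P₂O₅: 0.46·a + 0.06·b = 102.1
From row1: a = (180.2 − 0.2·b) / 0.18.
Into row2: 0.46·(180.2 − 0.2·b)/0.18 + 0.06·b = 102.1 → b = 794.5074, a = 118.3251.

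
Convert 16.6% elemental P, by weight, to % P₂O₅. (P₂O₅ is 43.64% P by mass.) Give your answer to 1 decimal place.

%P₂O₅ = 16.6 / 0.4364 = 38.0385%.

38.0% P₂O₅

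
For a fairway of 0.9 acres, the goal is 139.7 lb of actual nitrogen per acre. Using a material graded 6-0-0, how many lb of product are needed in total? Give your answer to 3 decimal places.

Product per acre = 139.7 / 6% = 2328.33 lb.
Total product = 2328.33 × 0.9 = 2095.5 lb.

2095.500 lb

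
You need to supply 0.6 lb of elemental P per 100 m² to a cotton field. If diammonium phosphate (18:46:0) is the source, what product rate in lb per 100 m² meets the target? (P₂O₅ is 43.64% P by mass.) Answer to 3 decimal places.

As P₂O₅: 0.6 / 0.4364 = 1.37489 lb per 100 m².
Product per 100 m² = 1.37489 / 46% = 2.98888 lb.

2.989 lb of product per hundred sq m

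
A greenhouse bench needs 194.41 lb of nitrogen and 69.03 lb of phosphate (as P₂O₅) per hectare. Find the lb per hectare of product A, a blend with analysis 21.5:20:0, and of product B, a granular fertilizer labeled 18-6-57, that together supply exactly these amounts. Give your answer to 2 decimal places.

Per-hectare balance (a = product A, b = product B):
N: 0.215·a + 0.18·b = 194.41
P₂O₅: 0.2·a + 0.06·b = 69.03
From row1: a = (194.41 − 0.18·b) / 0.215.
Into row2: 0.2·(194.41 − 0.18·b)/0.215 + 0.06·b = 69.03 → b = 1040.716, a = 32.9351.

32.94 lb product A, 1040.72 lb product B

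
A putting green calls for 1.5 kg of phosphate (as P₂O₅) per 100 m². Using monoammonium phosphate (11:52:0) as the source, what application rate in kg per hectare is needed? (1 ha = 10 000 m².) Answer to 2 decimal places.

288.46 kg of product per hectare

Product per 100 m² = 1.5 / 52% = 2.88462 kg.
Convert to per hectare: 2.88462 × 100 = 288.462 kg.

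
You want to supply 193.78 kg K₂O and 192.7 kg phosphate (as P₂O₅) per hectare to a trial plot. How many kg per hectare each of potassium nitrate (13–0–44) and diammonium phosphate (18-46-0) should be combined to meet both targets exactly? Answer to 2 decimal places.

Let a = kg of potassium nitrate, b = kg of diammonium phosphate (per hectare).
K₂O: 0.44·a + 0·b = 193.78
P₂O₅: 0·a + 0.46·b = 192.7
Solving simultaneously: a = 440.409, b = 418.913.

440.41 kg potassium nitrate, 418.91 kg diammonium phosphate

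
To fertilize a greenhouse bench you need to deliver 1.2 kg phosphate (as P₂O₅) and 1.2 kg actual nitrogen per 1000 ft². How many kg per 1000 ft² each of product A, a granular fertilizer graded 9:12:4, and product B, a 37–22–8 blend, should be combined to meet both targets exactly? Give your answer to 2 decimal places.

7.32 kg product A, 1.46 kg product B

Let a = kg of product A, b = kg of product B (per 1000 ft²).
P₂O₅: 0.12·a + 0.22·b = 1.2
N: 0.09·a + 0.37·b = 1.2
Solving simultaneously: a = 7.31707, b = 1.46341.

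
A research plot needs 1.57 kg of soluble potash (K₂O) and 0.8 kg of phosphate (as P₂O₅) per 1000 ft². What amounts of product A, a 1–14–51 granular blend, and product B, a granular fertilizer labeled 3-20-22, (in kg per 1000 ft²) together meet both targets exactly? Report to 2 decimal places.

With a, b = kg per 1000 ft² of product A and product B:
K₂O: 0.51·a + 0.22·b = 1.57
P₂O₅: 0.14·a + 0.2·b = 0.8
Eliminate a: (row1) − 0.51/0.14·(row2) → -0.508571·b = -1.34429, so b = 2.64326.
Back-substitute: a = (1.57 − 0.22·2.64326) / 0.51 = 1.9382.

1.94 kg product A, 2.64 kg product B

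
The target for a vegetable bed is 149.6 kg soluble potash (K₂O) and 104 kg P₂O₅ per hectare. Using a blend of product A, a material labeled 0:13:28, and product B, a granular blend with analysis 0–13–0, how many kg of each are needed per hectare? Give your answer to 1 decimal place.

Let a = kg of product A, b = kg of product B (per hectare).
K₂O: 0.28·a + 0·b = 149.6
P₂O₅: 0.13·a + 0.13·b = 104
Eliminate b: (row1) − 0/0.13·(row2) → 0.28·a = 149.6, so a = 534.286.
Then b = (104 − 0.13·534.286) / 0.13 = 265.714.

534.3 kg product A, 265.7 kg product B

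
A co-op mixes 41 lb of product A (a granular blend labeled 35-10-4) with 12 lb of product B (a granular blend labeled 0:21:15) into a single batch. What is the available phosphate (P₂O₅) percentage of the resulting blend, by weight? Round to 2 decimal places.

12.49% P₂O₅

Total mass = 41 + 12 = 53 lb.
P₂O₅ mass = 10%×41 + 21%×12 = 6.62 lb.
% P₂O₅ = 6.62 / 53 = 12.4906%.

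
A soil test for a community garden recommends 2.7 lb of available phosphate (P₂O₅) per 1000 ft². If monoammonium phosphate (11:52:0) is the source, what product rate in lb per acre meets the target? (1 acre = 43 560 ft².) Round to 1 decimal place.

Product per 1000 ft² = 2.7 / 52% = 5.19231 lb.
Convert to per acre: 5.19231 × 43.56 = 226.177 lb.

226.2 lb of product per acre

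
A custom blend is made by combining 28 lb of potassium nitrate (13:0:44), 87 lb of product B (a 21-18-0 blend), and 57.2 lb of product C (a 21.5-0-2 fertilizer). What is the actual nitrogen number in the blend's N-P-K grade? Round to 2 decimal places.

Total mass = 28 + 87 + 57.2 = 172.2 lb.
N mass = 13%×28 + 21%×87 + 21.5%×57.2 = 34.208 lb.
% N = 34.208 / 172.2 = 19.8653%.

19.87% N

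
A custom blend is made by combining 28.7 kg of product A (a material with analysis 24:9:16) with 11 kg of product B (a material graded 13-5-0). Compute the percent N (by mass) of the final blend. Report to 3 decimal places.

20.952% N

Total mass = 28.7 + 11 = 39.7 kg.
N mass = 24%×28.7 + 13%×11 = 8.318 kg.
% N = 8.318 / 39.7 = 20.9521%.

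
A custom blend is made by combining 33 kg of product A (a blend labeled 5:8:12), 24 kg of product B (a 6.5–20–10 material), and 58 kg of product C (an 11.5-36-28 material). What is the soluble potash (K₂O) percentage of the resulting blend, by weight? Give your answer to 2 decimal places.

Total mass = 33 + 24 + 58 = 115 kg.
K₂O mass = 12%×33 + 10%×24 + 28%×58 = 22.6 kg.
% K₂O = 22.6 / 115 = 19.6522%.

19.65% K₂O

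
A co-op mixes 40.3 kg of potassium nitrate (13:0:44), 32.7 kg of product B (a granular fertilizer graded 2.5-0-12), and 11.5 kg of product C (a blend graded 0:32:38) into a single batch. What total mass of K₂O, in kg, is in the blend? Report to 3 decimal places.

K₂O mass = 44%×40.3 + 12%×32.7 + 38%×11.5 = 26.026 kg.

26.026 kg K₂O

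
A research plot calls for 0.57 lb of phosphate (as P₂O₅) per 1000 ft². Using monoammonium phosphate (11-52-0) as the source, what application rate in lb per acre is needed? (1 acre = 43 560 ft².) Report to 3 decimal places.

Product per 1000 ft² = 0.57 / 52% = 1.09615 lb.
Convert to per acre: 1.09615 × 43.56 = 47.74846 lb.

47.748 lb of product per acre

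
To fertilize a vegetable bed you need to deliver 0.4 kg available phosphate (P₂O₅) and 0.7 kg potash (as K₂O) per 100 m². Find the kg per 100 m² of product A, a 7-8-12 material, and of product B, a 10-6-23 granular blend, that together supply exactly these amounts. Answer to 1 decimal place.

With a, b = kg per 100 m² of product A and product B:
P₂O₅: 0.08·a + 0.06·b = 0.4
K₂O: 0.12·a + 0.23·b = 0.7
Eliminate a: (row1) − 0.08/0.12·(row2) → -0.0933333·b = -0.0666667, so b = 0.714286.
Back-substitute: a = (0.4 − 0.06·0.714286) / 0.08 = 4.46429.

4.5 kg product A, 0.7 kg product B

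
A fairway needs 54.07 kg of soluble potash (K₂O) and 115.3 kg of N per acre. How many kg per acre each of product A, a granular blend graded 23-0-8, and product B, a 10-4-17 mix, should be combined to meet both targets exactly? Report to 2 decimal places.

With a, b = kg per acre of product A and product B:
K₂O: 0.08·a + 0.17·b = 54.07
N: 0.23·a + 0.1·b = 115.3
Solving simultaneously: a = 456.399, b = 103.283.

456.40 kg product A, 103.28 kg product B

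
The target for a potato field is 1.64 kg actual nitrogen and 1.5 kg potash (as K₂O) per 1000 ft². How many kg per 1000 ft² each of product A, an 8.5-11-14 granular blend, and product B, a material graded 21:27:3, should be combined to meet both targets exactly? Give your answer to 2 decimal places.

9.90 kg product A, 3.80 kg product B

With a, b = kg per 1000 ft² of product A and product B:
N: 0.085·a + 0.21·b = 1.64
K₂O: 0.14·a + 0.03·b = 1.5
Eliminate b: (row1) − 0.21/0.03·(row2) → -0.895·a = -8.86, so a = 9.89944.
Then b = (1.5 − 0.14·9.89944) / 0.03 = 3.80261.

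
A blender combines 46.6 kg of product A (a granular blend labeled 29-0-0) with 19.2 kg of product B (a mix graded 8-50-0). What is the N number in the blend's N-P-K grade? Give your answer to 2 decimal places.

Total mass = 46.6 + 19.2 = 65.8 kg.
N mass = 29%×46.6 + 8%×19.2 = 15.05 kg.
% N = 15.05 / 65.8 = 22.8723%.

22.87% N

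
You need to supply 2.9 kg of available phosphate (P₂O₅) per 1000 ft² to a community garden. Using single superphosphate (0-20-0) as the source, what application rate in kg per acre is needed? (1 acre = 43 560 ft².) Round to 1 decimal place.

Product per 1000 ft² = 2.9 / 20% = 14.5 kg.
Convert to per acre: 14.5 × 43.56 = 631.62 kg.

631.6 kg of product per acre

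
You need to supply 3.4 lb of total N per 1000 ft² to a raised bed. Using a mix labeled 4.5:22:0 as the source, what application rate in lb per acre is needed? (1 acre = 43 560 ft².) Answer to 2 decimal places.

3291.20 lb of product per acre

Product per 1000 ft² = 3.4 / 4.5% = 75.5556 lb.
Convert to per acre: 75.5556 × 43.56 = 3291.2 lb.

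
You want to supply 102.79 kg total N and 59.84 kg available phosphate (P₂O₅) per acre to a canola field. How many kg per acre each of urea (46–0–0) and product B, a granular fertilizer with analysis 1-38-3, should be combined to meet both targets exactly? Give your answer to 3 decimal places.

220.033 kg urea, 157.474 kg product B

Let a = kg of urea, b = kg of product B (per acre).
N: 0.46·a + 0.01·b = 102.79
P₂O₅: 0·a + 0.38·b = 59.84
Solving simultaneously: a = 220.0332, b = 157.4737.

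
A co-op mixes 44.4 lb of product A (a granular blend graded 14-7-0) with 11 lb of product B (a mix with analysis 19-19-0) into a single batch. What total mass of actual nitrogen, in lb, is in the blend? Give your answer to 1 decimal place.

N mass = 14%×44.4 + 19%×11 = 8.306 lb.

8.3 lb N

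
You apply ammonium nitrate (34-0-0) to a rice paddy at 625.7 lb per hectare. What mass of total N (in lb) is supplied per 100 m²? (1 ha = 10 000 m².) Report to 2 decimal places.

2.13 lb N per hundred sq m

nitrogen per hectare = 625.7 × 34% = 212.738 lb.
Convert to per 100 m²: 212.738 × 0.01 = 2.12738 lb.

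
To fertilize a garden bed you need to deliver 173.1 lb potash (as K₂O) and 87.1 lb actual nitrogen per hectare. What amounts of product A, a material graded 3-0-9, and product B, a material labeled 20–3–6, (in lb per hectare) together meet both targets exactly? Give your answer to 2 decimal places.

1814.44 lb product A, 163.33 lb product B

With a, b = lb per hectare of product A and product B:
K₂O: 0.09·a + 0.06·b = 173.1
N: 0.03·a + 0.2·b = 87.1
Eliminate b: (row1) − 0.06/0.2·(row2) → 0.081·a = 146.97, so a = 1814.444.
Then b = (87.1 − 0.03·1814.444) / 0.2 = 163.333.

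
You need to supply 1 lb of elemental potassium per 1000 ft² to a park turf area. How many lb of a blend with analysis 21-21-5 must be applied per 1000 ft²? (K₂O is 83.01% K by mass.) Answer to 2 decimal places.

24.09 lb of product per thousand sq ft

As K₂O: 1 / 0.8301 = 1.20467 lb per 1000 ft².
Product per 1000 ft² = 1.20467 / 5% = 24.0935 lb.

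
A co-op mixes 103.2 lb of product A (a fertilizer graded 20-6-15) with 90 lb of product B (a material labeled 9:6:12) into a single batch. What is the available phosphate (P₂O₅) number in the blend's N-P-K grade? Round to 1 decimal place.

6.0% P₂O₅

Total mass = 103.2 + 90 = 193.2 lb.
P₂O₅ mass = 6%×103.2 + 6%×90 = 11.592 lb.
% P₂O₅ = 11.592 / 193.2 = 6%.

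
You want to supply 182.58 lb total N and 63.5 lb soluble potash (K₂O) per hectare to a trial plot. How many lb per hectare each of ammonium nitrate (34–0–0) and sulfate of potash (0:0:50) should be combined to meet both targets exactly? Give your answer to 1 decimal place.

Per-hectare balance (a = ammonium nitrate, b = sulfate of potash):
N: 0.34·a + 0·b = 182.58
K₂O: 0·a + 0.5·b = 63.5
Solving simultaneously: a = 537, b = 127.

537.0 lb ammonium nitrate, 127.0 lb sulfate of potash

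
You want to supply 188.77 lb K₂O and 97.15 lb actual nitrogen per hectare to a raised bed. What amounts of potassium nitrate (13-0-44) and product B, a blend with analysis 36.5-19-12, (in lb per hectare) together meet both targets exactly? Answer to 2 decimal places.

394.78 lb potassium nitrate, 125.56 lb product B

Per-hectare balance (a = potassium nitrate, b = product B):
K₂O: 0.44·a + 0.12·b = 188.77
N: 0.13·a + 0.365·b = 97.15
From row1: a = (188.77 − 0.12·b) / 0.44.
Into row2: 0.13·(188.77 − 0.12·b)/0.44 + 0.365·b = 97.15 → b = 125.558, a = 394.7797.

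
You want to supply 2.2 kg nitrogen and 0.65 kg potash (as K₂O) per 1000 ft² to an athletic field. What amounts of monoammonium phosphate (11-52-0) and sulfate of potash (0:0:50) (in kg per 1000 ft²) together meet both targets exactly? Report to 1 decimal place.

20.0 kg monoammonium phosphate, 1.3 kg sulfate of potash

With a, b = kg per 1000 ft² of monoammonium phosphate and sulfate of potash:
N: 0.11·a + 0·b = 2.2
K₂O: 0·a + 0.5·b = 0.65
Solving simultaneously: a = 20, b = 1.3.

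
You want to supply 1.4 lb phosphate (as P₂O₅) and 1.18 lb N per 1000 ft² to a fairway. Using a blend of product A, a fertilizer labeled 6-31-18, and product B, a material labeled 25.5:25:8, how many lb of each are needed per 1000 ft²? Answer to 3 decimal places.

0.968 lb product A, 4.400 lb product B

Let a = lb of product A, b = lb of product B (per 1000 ft²).
P₂O₅: 0.31·a + 0.25·b = 1.4
N: 0.06·a + 0.255·b = 1.18
From row1: a = (1.4 − 0.25·b) / 0.31.
Into row2: 0.06·(1.4 − 0.25·b)/0.31 + 0.255·b = 1.18 → b = 4.39969, a = 0.967994.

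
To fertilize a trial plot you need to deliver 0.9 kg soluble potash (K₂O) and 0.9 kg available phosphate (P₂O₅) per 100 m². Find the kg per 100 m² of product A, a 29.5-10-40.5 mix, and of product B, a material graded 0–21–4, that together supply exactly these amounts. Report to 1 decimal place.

Let a = kg of product A, b = kg of product B (per 100 m²).
K₂O: 0.405·a + 0.04·b = 0.9
P₂O₅: 0.1·a + 0.21·b = 0.9
From row1: a = (0.9 − 0.04·b) / 0.405.
Into row2: 0.1·(0.9 − 0.04·b)/0.405 + 0.21·b = 0.9 → b = 3.3868, a = 1.88772.

1.9 kg product A, 3.4 kg product B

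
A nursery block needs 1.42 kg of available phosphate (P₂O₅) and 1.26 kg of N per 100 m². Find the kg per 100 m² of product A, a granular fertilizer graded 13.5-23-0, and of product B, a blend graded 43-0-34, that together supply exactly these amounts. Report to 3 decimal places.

6.174 kg product A, 0.992 kg product B

Let a = kg of product A, b = kg of product B (per 100 m²).
P₂O₅: 0.23·a + 0·b = 1.42
N: 0.135·a + 0.43·b = 1.26
Solving simultaneously: a = 6.17391, b = 0.991911.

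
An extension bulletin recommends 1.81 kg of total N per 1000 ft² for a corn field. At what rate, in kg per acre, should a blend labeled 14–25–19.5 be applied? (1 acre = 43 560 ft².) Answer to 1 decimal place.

Product per 1000 ft² = 1.81 / 14% = 12.9286 kg.
Convert to per acre: 12.9286 × 43.56 = 563.169 kg.

563.2 kg of product per acre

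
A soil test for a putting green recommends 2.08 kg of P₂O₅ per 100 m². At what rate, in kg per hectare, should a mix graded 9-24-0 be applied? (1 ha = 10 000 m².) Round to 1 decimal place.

Product per 100 m² = 2.08 / 24% = 8.66667 kg.
Convert to per hectare: 8.66667 × 100 = 866.667 kg.

866.7 kg of product per hectare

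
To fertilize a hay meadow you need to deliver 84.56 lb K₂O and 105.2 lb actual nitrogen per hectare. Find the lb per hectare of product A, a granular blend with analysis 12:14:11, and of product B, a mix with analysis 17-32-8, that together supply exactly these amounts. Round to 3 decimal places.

654.857 lb product A, 156.571 lb product B

With a, b = lb per hectare of product A and product B:
K₂O: 0.11·a + 0.08·b = 84.56
N: 0.12·a + 0.17·b = 105.2
Solving simultaneously: a = 654.8571, b = 156.5714.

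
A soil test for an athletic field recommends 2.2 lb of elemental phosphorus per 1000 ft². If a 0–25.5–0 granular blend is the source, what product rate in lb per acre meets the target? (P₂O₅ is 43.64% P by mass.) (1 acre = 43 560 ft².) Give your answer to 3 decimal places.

As P₂O₅: 2.2 / 0.4364 = 5.04125 lb per 1000 ft².
Product per 1000 ft² = 5.04125 / 25.5% = 19.7696 lb.
Convert to per acre: 19.7696 × 43.56 = 861.1635 lb.

861.164 lb of product per acre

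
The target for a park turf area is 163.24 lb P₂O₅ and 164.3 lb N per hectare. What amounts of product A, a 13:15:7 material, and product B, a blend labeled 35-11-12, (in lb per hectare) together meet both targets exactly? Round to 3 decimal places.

1022.539 lb product A, 89.628 lb product B

With a, b = lb per hectare of product A and product B:
P₂O₅: 0.15·a + 0.11·b = 163.24
N: 0.13·a + 0.35·b = 164.3
From row1: a = (163.24 − 0.11·b) / 0.15.
Into row2: 0.13·(163.24 − 0.11·b)/0.15 + 0.35·b = 164.3 → b = 89.6283, a = 1022.5393.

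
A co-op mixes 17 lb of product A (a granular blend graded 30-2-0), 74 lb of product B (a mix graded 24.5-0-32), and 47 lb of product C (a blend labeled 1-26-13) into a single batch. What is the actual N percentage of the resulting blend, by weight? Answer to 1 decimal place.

Total mass = 17 + 74 + 47 = 138 lb.
N mass = 30%×17 + 24.5%×74 + 1%×47 = 23.7 lb.
% N = 23.7 / 138 = 17.1739%.

17.2% N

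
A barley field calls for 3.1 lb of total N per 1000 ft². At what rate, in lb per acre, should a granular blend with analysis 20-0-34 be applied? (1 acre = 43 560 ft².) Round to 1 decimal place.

675.2 lb of product per acre

Product per 1000 ft² = 3.1 / 20% = 15.5 lb.
Convert to per acre: 15.5 × 43.56 = 675.18 lb.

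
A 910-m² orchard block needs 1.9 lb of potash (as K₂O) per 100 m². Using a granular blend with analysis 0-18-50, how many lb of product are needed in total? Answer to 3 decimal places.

Product per 100 m² = 1.9 / 50% = 3.8 lb.
Total product = 3.8 × 910 / 100 = 34.58 lb.

34.580 lb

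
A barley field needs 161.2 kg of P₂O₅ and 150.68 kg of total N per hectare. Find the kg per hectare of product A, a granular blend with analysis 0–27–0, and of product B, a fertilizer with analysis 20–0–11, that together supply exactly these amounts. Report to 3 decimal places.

Let a = kg of product A, b = kg of product B (per hectare).
P₂O₅: 0.27·a + 0·b = 161.2
N: 0·a + 0.2·b = 150.68
Solving simultaneously: a = 597.03704, b = 753.4.

597.037 kg product A, 753.400 kg product B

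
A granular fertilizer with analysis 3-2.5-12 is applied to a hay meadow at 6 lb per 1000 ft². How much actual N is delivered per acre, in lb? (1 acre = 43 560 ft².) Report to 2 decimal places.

nitrogen per 1000 ft² = 6 × 3% = 0.18 lb.
Convert to per acre: 0.18 × 43.56 = 7.8408 lb.

7.84 lb N per acre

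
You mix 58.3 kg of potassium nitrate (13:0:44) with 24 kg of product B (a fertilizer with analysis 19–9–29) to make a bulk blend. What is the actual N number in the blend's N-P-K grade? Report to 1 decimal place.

14.7% N

Total mass = 58.3 + 24 = 82.3 kg.
N mass = 13%×58.3 + 19%×24 = 12.139 kg.
% N = 12.139 / 82.3 = 14.7497%.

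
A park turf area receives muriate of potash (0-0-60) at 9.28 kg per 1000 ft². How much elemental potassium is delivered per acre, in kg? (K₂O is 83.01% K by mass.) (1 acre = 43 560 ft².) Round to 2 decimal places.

K₂O per 1000 ft² = 9.28 × 60% = 5.568 kg.
Elemental K = 5.568 × 0.8301 = 4.622 kg per 1000 ft².
Convert to per acre: 4.622 × 43.56 = 201.334 kg.

201.33 kg K per acre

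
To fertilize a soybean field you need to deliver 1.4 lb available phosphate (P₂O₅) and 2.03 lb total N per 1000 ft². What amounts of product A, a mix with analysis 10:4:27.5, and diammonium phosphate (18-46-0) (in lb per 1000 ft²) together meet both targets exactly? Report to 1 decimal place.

17.6 lb product A, 1.5 lb diammonium phosphate

Per-1000 ft² balance (a = product A, b = diammonium phosphate):
P₂O₅: 0.04·a + 0.46·b = 1.4
N: 0.1·a + 0.18·b = 2.03
Solving simultaneously: a = 17.5722, b = 1.51546.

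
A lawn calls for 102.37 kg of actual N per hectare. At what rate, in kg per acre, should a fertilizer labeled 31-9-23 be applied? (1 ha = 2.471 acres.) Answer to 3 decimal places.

133.641 kg of product per acre

Product per hectare = 102.37 / 31% = 330.226 kg.
Convert to per acre: 330.226 × 0.404694 = 133.6406 kg.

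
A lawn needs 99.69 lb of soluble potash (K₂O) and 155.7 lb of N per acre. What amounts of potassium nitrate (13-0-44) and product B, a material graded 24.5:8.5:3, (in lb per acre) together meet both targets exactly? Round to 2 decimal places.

190.12 lb potassium nitrate, 534.63 lb product B

With a, b = lb per acre of potassium nitrate and product B:
K₂O: 0.44·a + 0.03·b = 99.69
N: 0.13·a + 0.245·b = 155.7
Solving simultaneously: a = 190.116, b = 534.632.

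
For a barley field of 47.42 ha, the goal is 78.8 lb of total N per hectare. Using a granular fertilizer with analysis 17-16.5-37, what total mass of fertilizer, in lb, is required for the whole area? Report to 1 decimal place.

21980.6 lb

Product per hectare = 78.8 / 17% = 463.529 lb.
Total product = 463.529 × 47.42 = 21980.56 lb.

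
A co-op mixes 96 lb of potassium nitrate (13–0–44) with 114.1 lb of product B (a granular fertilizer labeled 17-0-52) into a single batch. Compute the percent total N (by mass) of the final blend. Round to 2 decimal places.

15.17% N

Total mass = 96 + 114.1 = 210.1 lb.
N mass = 13%×96 + 17%×114.1 = 31.877 lb.
% N = 31.877 / 210.1 = 15.1723%.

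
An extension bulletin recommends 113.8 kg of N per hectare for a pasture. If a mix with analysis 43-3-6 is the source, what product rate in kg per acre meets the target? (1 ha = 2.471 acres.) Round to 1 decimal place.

107.1 kg of product per acre

Product per hectare = 113.8 / 43% = 264.651 kg.
Convert to per acre: 264.651 × 0.404694 = 107.103 kg.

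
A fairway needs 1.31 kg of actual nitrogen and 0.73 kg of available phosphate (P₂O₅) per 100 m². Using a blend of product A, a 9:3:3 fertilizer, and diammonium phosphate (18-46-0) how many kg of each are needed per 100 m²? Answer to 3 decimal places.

13.089 kg product A, 0.733 kg diammonium phosphate

Per-100 m² balance (a = product A, b = diammonium phosphate):
N: 0.09·a + 0.18·b = 1.31
P₂O₅: 0.03·a + 0.46·b = 0.73
Eliminate b: (row1) − 0.18/0.46·(row2) → 0.0782609·a = 1.02435, so a = 13.0889.
Then b = (0.73 − 0.03·13.0889) / 0.46 = 0.733333.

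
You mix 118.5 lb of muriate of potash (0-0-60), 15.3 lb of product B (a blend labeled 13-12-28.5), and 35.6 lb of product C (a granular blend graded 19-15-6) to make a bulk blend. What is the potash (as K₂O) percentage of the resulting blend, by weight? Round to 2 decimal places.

45.81% K₂O

Total mass = 118.5 + 15.3 + 35.6 = 169.4 lb.
K₂O mass = 60%×118.5 + 28.5%×15.3 + 6%×35.6 = 77.5965 lb.
% K₂O = 77.5965 / 169.4 = 45.8067%.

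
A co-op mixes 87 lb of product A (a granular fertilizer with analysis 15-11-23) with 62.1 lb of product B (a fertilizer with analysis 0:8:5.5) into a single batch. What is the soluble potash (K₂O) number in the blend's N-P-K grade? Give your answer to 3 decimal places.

Total mass = 87 + 62.1 = 149.1 lb.
K₂O mass = 23%×87 + 5.5%×62.1 = 23.4255 lb.
% K₂O = 23.4255 / 149.1 = 15.7113%.

15.711% K₂O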